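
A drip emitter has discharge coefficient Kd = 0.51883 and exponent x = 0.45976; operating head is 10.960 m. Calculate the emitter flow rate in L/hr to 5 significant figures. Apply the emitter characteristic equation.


Approach: apply the emitter characteristic equation, q = Kd * h^x.
q = 0.51883 * 10.960^0.45976 = 1.5599 L/hr
Therefore the emitter flow rate = 1.5599 L/hr.


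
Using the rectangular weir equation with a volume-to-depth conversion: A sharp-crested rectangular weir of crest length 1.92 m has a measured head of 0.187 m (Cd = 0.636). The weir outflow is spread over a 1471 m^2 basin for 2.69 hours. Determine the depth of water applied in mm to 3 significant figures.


Approach: apply the rectangular weir equation with a volume-to-depth conversion, Q = (2/3)*Cd*L*sqrt(2g)*H^1.5; d = Q*t/A * 1000.
Step 1 — weir discharge:
  Q = (2/3)*0.636*1.92*sqrt(2*9.81)*0.187^1.5 = 0.29159 m^3/s
Step 2 — volume: V = 0.29159 * 2.69*3600 = 2823.8 m^3
Step 3 — depth: d = V/A * 1000 = 2823.8/1471 * 1000 = 1920 mm
Therefore the depth of water applied = 1920 mm.


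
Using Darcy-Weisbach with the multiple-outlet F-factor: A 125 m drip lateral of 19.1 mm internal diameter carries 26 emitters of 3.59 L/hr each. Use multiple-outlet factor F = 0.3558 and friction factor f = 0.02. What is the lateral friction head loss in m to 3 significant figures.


Approach: apply Darcy-Weisbach with the multiple-outlet F-factor, Q = n*q/(3600*1000) m^3/s; v = Q/A; hf = F*f*(L/D)*(v^2/(2g)).
Q = 26*3.59/(3600*1000) = 2.5928e-05 m^3/s
A = pi*(19.1e-3/2)^2 = 2.8652e-04 m^2, so v = Q/A = 0.090492 m/s
hf = 0.3558*0.02*(125/0.0191)*(0.090492^2/(2*9.81)) = 0.0194 m
Therefore the lateral friction head loss = 0.0194 m.


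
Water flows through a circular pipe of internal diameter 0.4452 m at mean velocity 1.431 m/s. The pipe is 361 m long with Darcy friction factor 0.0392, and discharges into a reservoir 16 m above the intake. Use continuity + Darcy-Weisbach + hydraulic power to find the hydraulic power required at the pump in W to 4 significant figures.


Approach: apply continuity + Darcy-Weisbach + hydraulic power, Q = A*v; hf = f*(L/D)*(v^2/(2g)); H = static + hf; P = rho*g*Q*H.
Step 1 — flow rate (continuity, Q = A*v):
  A = pi*(0.4452/2)^2 = 0.155668 m^2
  Q = 0.155668 * 1.431 = 0.222761 m^3/s
Step 2 — friction head loss (Darcy-Weisbach):
  hf = 0.0392 * (361/0.4452) * (1.431^2 / (2*9.81))
  hf = 3.31756 m
Step 3 — total head: H = 16 + 3.31756 = 19.3176 m
Step 4 — hydraulic power (P = rho*g*Q*H):
  P = 1000 * 9.81 * 0.222761 * 19.3176 = 42210 W
Therefore the hydraulic power required at the pump = 42210 W.


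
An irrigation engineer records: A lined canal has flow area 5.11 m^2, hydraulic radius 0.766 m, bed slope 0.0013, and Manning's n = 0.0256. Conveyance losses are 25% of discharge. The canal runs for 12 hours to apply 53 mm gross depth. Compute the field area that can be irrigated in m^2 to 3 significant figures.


Approach: apply Manning's equation with a conveyance and depth budget, Q = (1/n)*A*R^(2/3)*S^(1/2); Q_field = Q*(1-loss); Area = Q_field*t/(d/1000).
Step 1 — canal discharge (Manning's equation):
  Q = (1/0.0256) * 5.11 * 0.766^(2/3) * 0.0013^(1/2) = 6.0252 m^3/s
Step 2 — delivered flow: Q_field = 6.0252*(1 - 25/100) = 4.5189 m^3/s
Step 3 — volume delivered: V = 4.5189 * 12*3600 = 195220 m^3
Step 4 — area served: A = V / (depth/1000) = 195220 / 0.053 = 3680000 m^2
Therefore the field area that can be irrigated = 3680000 m^2.


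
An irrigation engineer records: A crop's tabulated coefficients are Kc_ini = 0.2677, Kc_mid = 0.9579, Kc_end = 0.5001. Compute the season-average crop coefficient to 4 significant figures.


Approach: apply a simple seasonal average, Kc_avg = (Kc_ini + Kc_mid + Kc_end)/3.
Kc_avg = (0.2677 + 0.9579 + 0.5001)/3 = 0.5752
Therefore the season-average crop coefficient = 0.5752.


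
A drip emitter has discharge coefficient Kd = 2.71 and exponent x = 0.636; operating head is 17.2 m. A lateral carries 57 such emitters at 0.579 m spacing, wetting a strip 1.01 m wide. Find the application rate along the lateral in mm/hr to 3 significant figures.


Approach: apply the emitter equation with a lateral mass balance, q = Kd*h^x; Q = n*q; rate = Q/(n*spacing*width).
Step 1 — single emitter flow (q = Kd*h^x):
  q = 2.71 * 17.2^0.636 = 16.549 L/hr
Step 2 — total lateral flow: Q = 57 * 16.549 = 943.28 L/hr
Step 3 — wetted area: A = 57 * 0.579 * 1.01 = 33.333 m^2
Step 4 — application rate: Q/A = 943.28/33.333 = 28.3 mm/hr
Therefore the application rate along the lateral = 28.3 mm/hr.


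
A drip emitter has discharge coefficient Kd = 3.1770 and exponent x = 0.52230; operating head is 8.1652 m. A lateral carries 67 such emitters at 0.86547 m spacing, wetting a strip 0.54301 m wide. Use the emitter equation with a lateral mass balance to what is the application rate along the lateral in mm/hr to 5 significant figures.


Approach: apply the emitter equation with a lateral mass balance, q = Kd*h^x; Q = n*q; rate = Q/(n*spacing*width).
Step 1 — single emitter flow (q = Kd*h^x):
  q = 3.1770 * 8.1652^0.52230 = 9.513438 L/hr
Step 2 — total lateral flow: Q = 67 * 9.513438 = 637.4003 L/hr
Step 3 — wetted area: A = 67 * 0.86547 * 0.54301 = 31.48724 m^2
Step 4 — application rate: Q/A = 637.4003/31.48724 = 20.243 mm/hr
Therefore the application rate along the lateral = 20.243 mm/hr.


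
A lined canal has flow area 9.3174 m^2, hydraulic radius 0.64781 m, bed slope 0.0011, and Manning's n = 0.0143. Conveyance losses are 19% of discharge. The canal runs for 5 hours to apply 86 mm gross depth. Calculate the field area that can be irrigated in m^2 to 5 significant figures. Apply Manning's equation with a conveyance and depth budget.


Approach: apply Manning's equation with a conveyance and depth budget, Q = (1/n)*A*R^(2/3)*S^(1/2); Q_field = Q*(1-loss); Area = Q_field*t/(d/1000).
Step 1 — canal discharge (Manning's equation):
  Q = (1/0.0143) * 9.3174 * 0.64781^(2/3) * 0.0011^(1/2) = 16.17907 m^3/s
Step 2 — delivered flow: Q_field = 16.17907*(1 - 19/100) = 13.10504 m^3/s
Step 3 — volume delivered: V = 13.10504 * 5*3600 = 235890.8 m^3
Step 4 — area served: A = V / (depth/1000) = 235890.8 / 0.086 = 2742900 m^2
Therefore the field area that can be irrigated = 2742900 m^2.


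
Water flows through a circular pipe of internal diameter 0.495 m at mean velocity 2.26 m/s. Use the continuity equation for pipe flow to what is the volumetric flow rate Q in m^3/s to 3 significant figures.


Approach: apply the continuity equation for pipe flow, Q = A * v with A = pi*(D/2)^2.
A = pi*(0.495/2)^2 = 0.19244 m^2
Q = 0.19244 * 2.26 = 0.435 m^3/s
Therefore the volumetric flow rate Q = 0.435 m^3/s.


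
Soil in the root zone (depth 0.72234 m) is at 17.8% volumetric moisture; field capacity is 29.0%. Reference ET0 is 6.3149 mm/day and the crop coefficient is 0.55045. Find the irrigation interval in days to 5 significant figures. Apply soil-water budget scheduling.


Approach: apply soil-water budget scheduling, SMD = (FC-theta)/100*depth*1000; ETc = ET0*Kc; interval = SMD/ETc.
Step 1 — soil moisture deficit:
  SMD = (29.0 - 17.8)/100 * 0.72234 * 1000 = 80.90208 mm
Step 2 — daily crop ET (ETc = ET0*Kc):
  ETc = 6.3149 * 0.55045 = 3.476037 mm/day
Step 3 — irrigation interval (SMD/ETc):
  interval = 80.90208 / 3.476037 = 23.274 days
Therefore the irrigation interval = 23.274 days.


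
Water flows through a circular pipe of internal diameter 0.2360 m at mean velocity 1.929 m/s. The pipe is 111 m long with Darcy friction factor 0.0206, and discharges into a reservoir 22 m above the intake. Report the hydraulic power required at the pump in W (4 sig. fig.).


Approach: apply continuity + Darcy-Weisbach + hydraulic power, Q = A*v; hf = f*(L/D)*(v^2/(2g)); H = static + hf; P = rho*g*Q*H.
Step 1 — flow rate (continuity, Q = A*v):
  A = pi*(0.2360/2)^2 = 0.0437435 m^2
  Q = 0.0437435 * 1.929 = 0.0843813 m^3/s
Step 2 — friction head loss (Darcy-Weisbach):
  hf = 0.0206 * (111/0.2360) * (1.929^2 / (2*9.81))
  hf = 1.83757 m
Step 3 — total head: H = 22 + 1.83757 = 23.8376 m
Step 4 — hydraulic power (P = rho*g*Q*H):
  P = 1000 * 9.81 * 0.0843813 * 23.8376 = 19730 W
Therefore the hydraulic power required at the pump = 19730 W.


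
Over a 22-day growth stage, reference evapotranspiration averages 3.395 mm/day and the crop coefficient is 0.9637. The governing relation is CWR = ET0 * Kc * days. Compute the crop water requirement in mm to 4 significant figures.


CWR = 3.395 * 0.9637 * 22 = 71.98 mm
Therefore the crop water requirement = 71.98 mm.


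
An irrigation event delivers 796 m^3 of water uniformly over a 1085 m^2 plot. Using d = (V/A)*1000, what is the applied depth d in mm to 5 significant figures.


d = (796 / 1085) * 1000 = 733.64 mm
Therefore the applied depth d = 733.64 mm.


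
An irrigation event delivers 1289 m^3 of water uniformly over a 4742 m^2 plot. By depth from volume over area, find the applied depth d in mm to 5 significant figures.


Approach: apply depth from volume over area, d = (V/A)*1000.
d = (1289 / 4742) * 1000 = 271.83 mm
Therefore the applied depth d = 271.83 mm.


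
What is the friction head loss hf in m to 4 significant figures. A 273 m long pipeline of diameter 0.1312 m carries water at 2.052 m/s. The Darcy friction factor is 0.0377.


Approach: apply the Darcy-Weisbach equation, hf = f*(L/D)*(v^2/(2g)).
hf = 0.0377 * (273/0.1312) * (2.052^2 / (2*9.81))
hf = 16.84 m
Therefore the friction head loss hf = 16.84 m.


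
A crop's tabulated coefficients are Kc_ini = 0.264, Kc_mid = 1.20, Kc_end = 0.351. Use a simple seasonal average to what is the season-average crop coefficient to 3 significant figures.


Approach: apply a simple seasonal average, Kc_avg = (Kc_ini + Kc_mid + Kc_end)/3.
Kc_avg = (0.264 + 1.20 + 0.351)/3 = 0.605
Therefore the season-average crop coefficient = 0.605.


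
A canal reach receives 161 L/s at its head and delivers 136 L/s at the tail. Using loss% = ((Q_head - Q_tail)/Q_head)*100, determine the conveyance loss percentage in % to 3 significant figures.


loss = ((161 - 136)/161)*100 = 15.5 %
Therefore the conveyance loss percentage = 15.5 %.


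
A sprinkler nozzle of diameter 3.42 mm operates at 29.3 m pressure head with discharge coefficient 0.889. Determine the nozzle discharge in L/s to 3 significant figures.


Approach: apply the orifice equation, Q = Cd*A*sqrt(2*g*h), A = pi*(d/2)^2.
A = pi*(3.42e-3/2)^2 = 9.1863e-06 m^2
Q = 0.889 * 9.1863e-06 * sqrt(2*9.81*29.3) * 1000 = 0.196 L/s
Therefore the nozzle discharge = 0.196 L/s.


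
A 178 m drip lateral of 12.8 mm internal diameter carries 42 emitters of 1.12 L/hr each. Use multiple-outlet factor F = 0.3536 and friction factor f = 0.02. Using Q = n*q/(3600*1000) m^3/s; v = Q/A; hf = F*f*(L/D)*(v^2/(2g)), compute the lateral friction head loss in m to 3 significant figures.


Q = 42*1.12/(3600*1000) = 1.3067e-05 m^3/s
A = pi*(12.8e-3/2)^2 = 1.2868e-04 m^2, so v = Q/A = 0.10154 m/s
hf = 0.3536*0.02*(178/0.0128)*(0.10154^2/(2*9.81)) = 0.0517 m
Therefore the lateral friction head loss = 0.0517 m.


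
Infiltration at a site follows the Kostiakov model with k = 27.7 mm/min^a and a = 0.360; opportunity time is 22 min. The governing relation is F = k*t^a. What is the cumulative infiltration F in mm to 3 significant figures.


F = 27.7 * 22^0.360 = 84.3 mm
Therefore the cumulative infiltration F = 84.3 mm.


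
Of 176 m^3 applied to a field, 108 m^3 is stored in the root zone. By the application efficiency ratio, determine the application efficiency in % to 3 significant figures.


Approach: apply the application efficiency ratio, Ea = (stored/applied)*100.
Ea = (108/176)*100 = 61.4 %
Therefore the application efficiency = 61.4 %.


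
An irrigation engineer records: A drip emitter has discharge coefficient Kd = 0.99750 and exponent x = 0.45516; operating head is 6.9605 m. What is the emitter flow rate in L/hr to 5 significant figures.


Approach: apply the emitter characteristic equation, q = Kd * h^x.
q = 0.99750 * 6.9605^0.45516 = 2.4124 L/hr
Therefore the emitter flow rate = 2.4124 L/hr.


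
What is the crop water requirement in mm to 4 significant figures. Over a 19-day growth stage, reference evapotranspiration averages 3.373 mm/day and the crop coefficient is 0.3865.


Approach: apply the crop water requirement relation, CWR = ET0 * Kc * days.
CWR = 3.373 * 0.3865 * 19 = 24.77 mm
Therefore the crop water requirement = 24.77 mm.


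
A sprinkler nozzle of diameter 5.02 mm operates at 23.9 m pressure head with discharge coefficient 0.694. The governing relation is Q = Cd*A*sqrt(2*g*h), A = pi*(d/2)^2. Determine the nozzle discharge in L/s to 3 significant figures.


A = pi*(5.02e-3/2)^2 = 1.9792e-05 m^2
Q = 0.694 * 1.9792e-05 * sqrt(2*9.81*23.9) * 1000 = 0.297 L/s
Therefore the nozzle discharge = 0.297 L/s.


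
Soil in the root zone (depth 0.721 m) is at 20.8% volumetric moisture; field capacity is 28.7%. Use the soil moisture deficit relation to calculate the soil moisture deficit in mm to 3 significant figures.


Approach: apply the soil moisture deficit relation, SMD = (FC - theta)/100 * depth * 1000.
SMD = (28.7 - 20.8)/100 * 0.721 * 1000 = 57.0 mm
Therefore the soil moisture deficit = 57.0 mm.


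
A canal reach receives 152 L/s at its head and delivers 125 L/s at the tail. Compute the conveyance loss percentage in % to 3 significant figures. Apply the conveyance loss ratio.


Approach: apply the conveyance loss ratio, loss% = ((Q_head - Q_tail)/Q_head)*100.
loss = ((152 - 125)/152)*100 = 17.8 %
Therefore the conveyance loss percentage = 17.8 %.


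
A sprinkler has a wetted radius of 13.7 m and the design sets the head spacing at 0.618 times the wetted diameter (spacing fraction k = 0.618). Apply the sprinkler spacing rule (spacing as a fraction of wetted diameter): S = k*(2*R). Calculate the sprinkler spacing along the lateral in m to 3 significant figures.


S = 0.618 * (2 * 13.7) = 16.9 m
Therefore the sprinkler spacing along the lateral = 16.9 m.


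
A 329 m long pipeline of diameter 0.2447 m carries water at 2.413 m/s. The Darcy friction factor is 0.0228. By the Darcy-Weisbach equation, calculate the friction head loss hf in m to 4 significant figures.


Approach: apply the Darcy-Weisbach equation, hf = f*(L/D)*(v^2/(2g)).
hf = 0.0228 * (329/0.2447) * (2.413^2 / (2*9.81))
hf = 9.097 m
Therefore the friction head loss hf = 9.097 m.


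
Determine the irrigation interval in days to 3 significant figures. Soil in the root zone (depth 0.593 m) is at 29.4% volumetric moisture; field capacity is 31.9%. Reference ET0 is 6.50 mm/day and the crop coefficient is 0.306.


Approach: apply soil-water budget scheduling, SMD = (FC-theta)/100*depth*1000; ETc = ET0*Kc; interval = SMD/ETc.
Step 1 — soil moisture deficit:
  SMD = (31.9 - 29.4)/100 * 0.593 * 1000 = 14.825 mm
Step 2 — daily crop ET (ETc = ET0*Kc):
  ETc = 6.50 * 0.306 = 1.9890 mm/day
Step 3 — irrigation interval (SMD/ETc):
  interval = 14.825 / 1.9890 = 7.45 days
Therefore the irrigation interval = 7.45 days.


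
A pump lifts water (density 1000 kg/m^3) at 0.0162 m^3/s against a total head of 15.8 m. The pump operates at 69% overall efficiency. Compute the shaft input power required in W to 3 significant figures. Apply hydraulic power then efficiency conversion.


Approach: apply hydraulic power then efficiency conversion, P = rho*g*Q*H; P_in = P/eta.
Step 1 — hydraulic power (P = rho*g*Q*H):
  P = 1000 * 9.81 * 0.0162 * 15.8 = 2511.0 W
Step 2 — input power: P_in = P/eta = 2511.0 / 0.69 = 3640 W
Therefore the shaft input power required = 3640 W.


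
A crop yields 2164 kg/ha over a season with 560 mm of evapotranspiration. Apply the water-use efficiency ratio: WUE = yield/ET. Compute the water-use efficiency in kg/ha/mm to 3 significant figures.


WUE = 2164 / 560 = 3.86 kg/ha/mm
Therefore the water-use efficiency = 3.86 kg/ha/mm.


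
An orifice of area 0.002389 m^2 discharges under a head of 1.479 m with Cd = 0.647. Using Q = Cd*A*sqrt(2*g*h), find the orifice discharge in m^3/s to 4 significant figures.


Q = 0.647 * 0.002389 * sqrt(2*9.81*1.479) = 0.008326 m^3/s
Therefore the orifice discharge = 0.008326 m^3/s.


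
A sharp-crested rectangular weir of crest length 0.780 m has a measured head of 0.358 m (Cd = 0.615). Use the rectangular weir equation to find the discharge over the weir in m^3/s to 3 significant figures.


Approach: apply the rectangular weir equation, Q = (2/3)*Cd*L*sqrt(2g)*H^1.5.
Q = (2/3)*0.615*0.780*sqrt(2*9.81)*0.358^1.5 = 0.303 m^3/s
Therefore the discharge over the weir = 0.303 m^3/s.


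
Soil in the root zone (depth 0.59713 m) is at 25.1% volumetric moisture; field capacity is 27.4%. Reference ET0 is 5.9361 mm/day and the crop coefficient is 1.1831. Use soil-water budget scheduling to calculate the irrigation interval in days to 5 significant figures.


Approach: apply soil-water budget scheduling, SMD = (FC-theta)/100*depth*1000; ETc = ET0*Kc; interval = SMD/ETc.
Step 1 — soil moisture deficit:
  SMD = (27.4 - 25.1)/100 * 0.59713 * 1000 = 13.73399 mm
Step 2 — daily crop ET (ETc = ET0*Kc):
  ETc = 5.9361 * 1.1831 = 7.023000 mm/day
Step 3 — irrigation interval (SMD/ETc):
  interval = 13.73399 / 7.023000 = 1.9556 days
Therefore the irrigation interval = 1.9556 days.


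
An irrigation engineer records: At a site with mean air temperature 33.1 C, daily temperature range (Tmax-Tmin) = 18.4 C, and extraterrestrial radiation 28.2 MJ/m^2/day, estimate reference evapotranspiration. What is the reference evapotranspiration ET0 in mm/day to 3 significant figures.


Approach: apply the Hargreaves-Samani method, ET0 = 0.0023*(Tmean+17.8)*sqrt(Tmax-Tmin)*0.408*Ra.
ET0 = 0.0023*(33.1+17.8)*sqrt(18.4)*0.408*28.2 = 5.78 mm/day
Therefore the reference evapotranspiration ET0 = 5.78 mm/day.


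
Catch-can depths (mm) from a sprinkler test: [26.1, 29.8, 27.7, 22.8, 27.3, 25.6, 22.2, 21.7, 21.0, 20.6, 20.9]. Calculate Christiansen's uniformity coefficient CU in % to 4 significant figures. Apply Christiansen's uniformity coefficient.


Approach: apply Christiansen's uniformity coefficient, CU = (1 - mean_abs_deviation/mean)*100.
mean = 24.1545 mm
mean |d_i - mean| = 2.85950 mm
CU = (1 - 2.85950/24.1545)*100 = 88.16 %
Therefore Christiansen's uniformity coefficient CU = 88.16 %.


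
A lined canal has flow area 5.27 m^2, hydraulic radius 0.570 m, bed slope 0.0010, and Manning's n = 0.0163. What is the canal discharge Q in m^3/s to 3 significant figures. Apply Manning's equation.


Approach: apply Manning's equation, Q = (1/n)*A*R^(2/3)*S^(1/2).
Q = (1/0.0163) * 5.27 * 0.570^(2/3) * 0.0010^(1/2) = 7.03 m^3/s
Therefore the canal discharge Q = 7.03 m^3/s.


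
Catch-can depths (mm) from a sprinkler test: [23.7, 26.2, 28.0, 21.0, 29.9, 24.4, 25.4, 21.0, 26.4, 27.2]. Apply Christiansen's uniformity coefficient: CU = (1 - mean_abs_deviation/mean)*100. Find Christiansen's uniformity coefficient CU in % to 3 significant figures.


mean = 25.320 mm
mean |d_i - mean| = 2.2360 mm
CU = (1 - 2.2360/25.320)*100 = 91.2 %
Therefore Christiansen's uniformity coefficient CU = 91.2 %.


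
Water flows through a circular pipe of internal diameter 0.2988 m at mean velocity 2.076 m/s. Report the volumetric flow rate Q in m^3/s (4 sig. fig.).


Approach: apply the continuity equation for pipe flow, Q = A * v with A = pi*(D/2)^2.
A = pi*(0.2988/2)^2 = 0.0701215 m^2
Q = 0.0701215 * 2.076 = 0.1456 m^3/s
Therefore the volumetric flow rate Q = 0.1456 m^3/s.


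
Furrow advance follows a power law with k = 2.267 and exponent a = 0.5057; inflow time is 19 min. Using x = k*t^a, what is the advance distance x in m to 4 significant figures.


x = 2.267 * 19^0.5057 = 10.05 m
Therefore the advance distance x = 10.05 m.


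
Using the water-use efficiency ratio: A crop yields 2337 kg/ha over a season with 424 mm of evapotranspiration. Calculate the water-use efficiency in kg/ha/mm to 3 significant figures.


Approach: apply the water-use efficiency ratio, WUE = yield/ET.
WUE = 2337 / 424 = 5.51 kg/ha/mm
Therefore the water-use efficiency = 5.51 kg/ha/mm.


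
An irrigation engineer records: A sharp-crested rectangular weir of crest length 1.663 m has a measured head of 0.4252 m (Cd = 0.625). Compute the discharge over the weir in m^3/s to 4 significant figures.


Approach: apply the rectangular weir equation, Q = (2/3)*Cd*L*sqrt(2g)*H^1.5.
Q = (2/3)*0.625*1.663*sqrt(2*9.81)*0.4252^1.5 = 0.8510 m^3/s
Therefore the discharge over the weir = 0.8510 m^3/s.


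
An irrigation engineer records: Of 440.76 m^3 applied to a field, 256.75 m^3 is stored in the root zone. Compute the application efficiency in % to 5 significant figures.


Approach: apply the application efficiency ratio, Ea = (stored/applied)*100.
Ea = (256.75/440.76)*100 = 58.252 %
Therefore the application efficiency = 58.252 %.


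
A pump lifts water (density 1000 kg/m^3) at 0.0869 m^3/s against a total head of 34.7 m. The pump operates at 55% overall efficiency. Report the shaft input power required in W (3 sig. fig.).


Approach: apply hydraulic power then efficiency conversion, P = rho*g*Q*H; P_in = P/eta.
Step 1 — hydraulic power (P = rho*g*Q*H):
  P = 1000 * 9.81 * 0.0869 * 34.7 = 29581 W
Step 2 — input power: P_in = P/eta = 29581 / 0.55 = 53800 W
Therefore the shaft input power required = 53800 W.


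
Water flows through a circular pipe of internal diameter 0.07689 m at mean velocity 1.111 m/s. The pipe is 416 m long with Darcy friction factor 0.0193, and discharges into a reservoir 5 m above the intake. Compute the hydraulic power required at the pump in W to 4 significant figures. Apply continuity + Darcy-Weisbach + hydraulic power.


Approach: apply continuity + Darcy-Weisbach + hydraulic power, Q = A*v; hf = f*(L/D)*(v^2/(2g)); H = static + hf; P = rho*g*Q*H.
Step 1 — flow rate (continuity, Q = A*v):
  A = pi*(0.07689/2)^2 = 0.00464333 m^2
  Q = 0.00464333 * 1.111 = 0.00515874 m^3/s
Step 2 — friction head loss (Darcy-Weisbach):
  hf = 0.0193 * (416/0.07689) * (1.111^2 / (2*9.81))
  hf = 6.56916 m
Step 3 — total head: H = 5 + 6.56916 = 11.5692 m
Step 4 — hydraulic power (P = rho*g*Q*H):
  P = 1000 * 9.81 * 0.00515874 * 11.5692 = 585.5 W
Therefore the hydraulic power required at the pump = 585.5 W.


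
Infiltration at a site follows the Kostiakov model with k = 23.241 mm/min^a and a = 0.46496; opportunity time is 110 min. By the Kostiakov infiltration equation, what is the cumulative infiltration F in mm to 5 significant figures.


Approach: apply the Kostiakov infiltration equation, F = k*t^a.
F = 23.241 * 110^0.46496 = 206.74 mm
Therefore the cumulative infiltration F = 206.74 mm.


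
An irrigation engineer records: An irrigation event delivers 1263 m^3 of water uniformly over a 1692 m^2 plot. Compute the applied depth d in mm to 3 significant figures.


Approach: apply depth from volume over area, d = (V/A)*1000.
d = (1263 / 1692) * 1000 = 746 mm
Therefore the applied depth d = 746 mm.


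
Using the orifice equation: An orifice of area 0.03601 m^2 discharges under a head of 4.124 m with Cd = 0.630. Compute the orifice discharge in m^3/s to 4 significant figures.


Approach: apply the orifice equation, Q = Cd*A*sqrt(2*g*h).
Q = 0.630 * 0.03601 * sqrt(2*9.81*4.124) = 0.2041 m^3/s
Therefore the orifice discharge = 0.2041 m^3/s.


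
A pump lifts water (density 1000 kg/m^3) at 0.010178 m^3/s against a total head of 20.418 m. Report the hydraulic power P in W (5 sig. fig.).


Approach: apply the hydraulic power relation, P = rho*g*Q*H.
P = 1000 * 9.81 * 0.010178 * 20.418 = 2038.7 W
Therefore the hydraulic power P = 2038.7 W.


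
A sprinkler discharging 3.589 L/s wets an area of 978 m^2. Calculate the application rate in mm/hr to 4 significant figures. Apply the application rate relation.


Approach: apply the application rate relation, rate = (Q/A)*3600.
rate = (3.589 / 978) * 3600 = 13.21 mm/hr
Therefore the application rate = 13.21 mm/hr.


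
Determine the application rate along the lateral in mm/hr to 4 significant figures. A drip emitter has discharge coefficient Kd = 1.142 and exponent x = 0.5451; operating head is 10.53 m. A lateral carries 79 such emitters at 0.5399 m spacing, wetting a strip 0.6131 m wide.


Approach: apply the emitter equation with a lateral mass balance, q = Kd*h^x; Q = n*q; rate = Q/(n*spacing*width).
Step 1 — single emitter flow (q = Kd*h^x):
  q = 1.142 * 10.53^0.5451 = 4.12090 L/hr
Step 2 — total lateral flow: Q = 79 * 4.12090 = 325.551 L/hr
Step 3 — wetted area: A = 79 * 0.5399 * 0.6131 = 26.1500 m^2
Step 4 — application rate: Q/A = 325.551/26.1500 = 12.45 mm/hr
Therefore the application rate along the lateral = 12.45 mm/hr.


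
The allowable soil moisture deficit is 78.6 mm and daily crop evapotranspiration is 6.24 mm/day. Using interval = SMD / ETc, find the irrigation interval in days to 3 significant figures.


interval = 78.6 / 6.24 = 12.6 days
Therefore the irrigation interval = 12.6 days.


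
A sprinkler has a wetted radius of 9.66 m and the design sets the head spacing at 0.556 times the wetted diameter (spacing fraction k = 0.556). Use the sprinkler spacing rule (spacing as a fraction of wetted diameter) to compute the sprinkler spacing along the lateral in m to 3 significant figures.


Approach: apply the sprinkler spacing rule (spacing as a fraction of wetted diameter), S = k*(2*R).
S = 0.556 * (2 * 9.66) = 10.7 m
Therefore the sprinkler spacing along the lateral = 10.7 m.


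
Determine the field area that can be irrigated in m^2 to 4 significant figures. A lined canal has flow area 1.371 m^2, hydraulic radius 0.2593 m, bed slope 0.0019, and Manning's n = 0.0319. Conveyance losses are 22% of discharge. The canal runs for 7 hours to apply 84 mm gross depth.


Approach: apply Manning's equation with a conveyance and depth budget, Q = (1/n)*A*R^(2/3)*S^(1/2); Q_field = Q*(1-loss); Area = Q_field*t/(d/1000).
Step 1 — canal discharge (Manning's equation):
  Q = (1/0.0319) * 1.371 * 0.2593^(2/3) * 0.0019^(1/2) = 0.761772 m^3/s
Step 2 — delivered flow: Q_field = 0.761772*(1 - 22/100) = 0.594182 m^3/s
Step 3 — volume delivered: V = 0.594182 * 7*3600 = 14973.4 m^3
Step 4 — area served: A = V / (depth/1000) = 14973.4 / 0.084 = 178300 m^2
Therefore the field area that can be irrigated = 178300 m^2.


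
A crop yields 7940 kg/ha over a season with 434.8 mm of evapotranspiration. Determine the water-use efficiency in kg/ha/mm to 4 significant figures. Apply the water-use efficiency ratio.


Approach: apply the water-use efficiency ratio, WUE = yield/ET.
WUE = 7940 / 434.8 = 18.26 kg/ha/mm
Therefore the water-use efficiency = 18.26 kg/ha/mm.


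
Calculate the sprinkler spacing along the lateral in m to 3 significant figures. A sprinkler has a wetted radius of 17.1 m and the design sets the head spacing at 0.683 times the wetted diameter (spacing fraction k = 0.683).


Approach: apply the sprinkler spacing rule (spacing as a fraction of wetted diameter), S = k*(2*R).
S = 0.683 * (2 * 17.1) = 23.4 m
Therefore the sprinkler spacing along the lateral = 23.4 m.


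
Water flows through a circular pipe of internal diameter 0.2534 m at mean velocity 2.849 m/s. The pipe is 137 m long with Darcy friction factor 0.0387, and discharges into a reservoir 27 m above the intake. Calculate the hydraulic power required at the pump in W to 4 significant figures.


Approach: apply continuity + Darcy-Weisbach + hydraulic power, Q = A*v; hf = f*(L/D)*(v^2/(2g)); H = static + hf; P = rho*g*Q*H.
Step 1 — flow rate (continuity, Q = A*v):
  A = pi*(0.2534/2)^2 = 0.0504316 m^2
  Q = 0.0504316 * 2.849 = 0.143680 m^3/s
Step 2 — friction head loss (Darcy-Weisbach):
  hf = 0.0387 * (137/0.2534) * (2.849^2 / (2*9.81))
  hf = 8.65587 m
Step 3 — total head: H = 27 + 8.65587 = 35.6559 m
Step 4 — hydraulic power (P = rho*g*Q*H):
  P = 1000 * 9.81 * 0.143680 * 35.6559 = 50260 W
Therefore the hydraulic power required at the pump = 50260 W.


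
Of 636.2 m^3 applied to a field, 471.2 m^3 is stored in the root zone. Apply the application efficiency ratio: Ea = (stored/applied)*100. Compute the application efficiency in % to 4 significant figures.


Ea = (471.2/636.2)*100 = 74.06 %
Therefore the application efficiency = 74.06 %.


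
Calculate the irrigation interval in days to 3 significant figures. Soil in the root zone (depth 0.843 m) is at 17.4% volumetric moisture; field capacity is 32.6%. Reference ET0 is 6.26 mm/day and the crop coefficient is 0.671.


Approach: apply soil-water budget scheduling, SMD = (FC-theta)/100*depth*1000; ETc = ET0*Kc; interval = SMD/ETc.
Step 1 — soil moisture deficit:
  SMD = (32.6 - 17.4)/100 * 0.843 * 1000 = 128.14 mm
Step 2 — daily crop ET (ETc = ET0*Kc):
  ETc = 6.26 * 0.671 = 4.2005 mm/day
Step 3 — irrigation interval (SMD/ETc):
  interval = 128.14 / 4.2005 = 30.5 days
Therefore the irrigation interval = 30.5 days.


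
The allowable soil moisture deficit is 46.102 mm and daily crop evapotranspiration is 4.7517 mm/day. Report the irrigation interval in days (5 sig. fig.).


Approach: apply the irrigation interval relation, interval = SMD / ETc.
interval = 46.102 / 4.7517 = 9.7022 days
Therefore the irrigation interval = 9.7022 days.


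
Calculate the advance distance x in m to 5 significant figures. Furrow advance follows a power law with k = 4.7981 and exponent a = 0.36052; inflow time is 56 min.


Approach: apply the power-law advance function, x = k*t^a.
x = 4.7981 * 56^0.36052 = 20.480 m
Therefore the advance distance x = 20.480 m.


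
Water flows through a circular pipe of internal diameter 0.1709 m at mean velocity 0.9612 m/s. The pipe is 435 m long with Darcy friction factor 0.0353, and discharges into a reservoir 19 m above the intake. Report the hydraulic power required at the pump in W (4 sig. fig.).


Approach: apply continuity + Darcy-Weisbach + hydraulic power, Q = A*v; hf = f*(L/D)*(v^2/(2g)); H = static + hf; P = rho*g*Q*H.
Step 1 — flow rate (continuity, Q = A*v):
  A = pi*(0.1709/2)^2 = 0.0229390 m^2
  Q = 0.0229390 * 0.9612 = 0.0220489 m^3/s
Step 2 — friction head loss (Darcy-Weisbach):
  hf = 0.0353 * (435/0.1709) * (0.9612^2 / (2*9.81))
  hf = 4.23107 m
Step 3 — total head: H = 19 + 4.23107 = 23.2311 m
Step 4 — hydraulic power (P = rho*g*Q*H):
  P = 1000 * 9.81 * 0.0220489 * 23.2311 = 5025 W
Therefore the hydraulic power required at the pump = 5025 W.


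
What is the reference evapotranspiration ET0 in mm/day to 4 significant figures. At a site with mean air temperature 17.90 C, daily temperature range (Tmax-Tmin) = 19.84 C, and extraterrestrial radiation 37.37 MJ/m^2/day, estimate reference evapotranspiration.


Approach: apply the Hargreaves-Samani method, ET0 = 0.0023*(Tmean+17.8)*sqrt(Tmax-Tmin)*0.408*Ra.
ET0 = 0.0023*(17.90+17.8)*sqrt(19.84)*0.408*37.37 = 5.576 mm/day
Therefore the reference evapotranspiration ET0 = 5.576 mm/day.


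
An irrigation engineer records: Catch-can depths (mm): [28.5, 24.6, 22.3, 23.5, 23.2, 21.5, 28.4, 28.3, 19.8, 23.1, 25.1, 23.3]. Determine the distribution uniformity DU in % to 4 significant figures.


Approach: apply the low-quarter distribution uniformity, DU = (mean of lowest quarter of readings / overall mean)*100.
sorted lowest 3 of 12: [19.8, 21.5, 22.3] -> mean = 21.2000 mm
overall mean = 24.3000 mm
DU = (21.2000/24.3000)*100 = 87.24 %
Therefore the distribution uniformity DU = 87.24 %.


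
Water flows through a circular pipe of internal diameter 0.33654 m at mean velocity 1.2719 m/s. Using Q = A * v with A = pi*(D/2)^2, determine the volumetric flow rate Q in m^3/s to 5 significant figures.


A = pi*(0.33654/2)^2 = 0.08895355 m^2
Q = 0.08895355 * 1.2719 = 0.11314 m^3/s
Therefore the volumetric flow rate Q = 0.11314 m^3/s.


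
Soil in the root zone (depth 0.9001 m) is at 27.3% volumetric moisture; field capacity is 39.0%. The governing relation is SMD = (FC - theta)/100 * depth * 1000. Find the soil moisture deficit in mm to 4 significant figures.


SMD = (39.0 - 27.3)/100 * 0.9001 * 1000 = 105.3 mm
Therefore the soil moisture deficit = 105.3 mm.


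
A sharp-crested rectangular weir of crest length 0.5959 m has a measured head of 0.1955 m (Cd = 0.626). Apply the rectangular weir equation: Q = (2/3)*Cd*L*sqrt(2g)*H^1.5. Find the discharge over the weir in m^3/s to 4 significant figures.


Q = (2/3)*0.626*0.5959*sqrt(2*9.81)*0.1955^1.5 = 0.09522 m^3/s
Therefore the discharge over the weir = 0.09522 m^3/s.


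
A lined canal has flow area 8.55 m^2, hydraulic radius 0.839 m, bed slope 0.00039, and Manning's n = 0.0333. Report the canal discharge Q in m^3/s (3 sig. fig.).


Approach: apply Manning's equation, Q = (1/n)*A*R^(2/3)*S^(1/2).
Q = (1/0.0333) * 8.55 * 0.839^(2/3) * 0.00039^(1/2) = 4.51 m^3/s
Therefore the canal discharge Q = 4.51 m^3/s.


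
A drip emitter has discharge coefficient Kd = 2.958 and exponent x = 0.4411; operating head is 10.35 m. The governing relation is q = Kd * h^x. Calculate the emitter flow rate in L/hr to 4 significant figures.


q = 2.958 * 10.35^0.4411 = 8.293 L/hr
Therefore the emitter flow rate = 8.293 L/hr.


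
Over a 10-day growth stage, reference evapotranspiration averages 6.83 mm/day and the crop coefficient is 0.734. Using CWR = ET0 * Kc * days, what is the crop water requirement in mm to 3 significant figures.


CWR = 6.83 * 0.734 * 10 = 50.1 mm
Therefore the crop water requirement = 50.1 mm.


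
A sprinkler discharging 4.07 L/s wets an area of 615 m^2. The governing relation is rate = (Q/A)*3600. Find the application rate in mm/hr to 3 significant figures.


rate = (4.07 / 615) * 3600 = 23.8 mm/hr
Therefore the application rate = 23.8 mm/hr.


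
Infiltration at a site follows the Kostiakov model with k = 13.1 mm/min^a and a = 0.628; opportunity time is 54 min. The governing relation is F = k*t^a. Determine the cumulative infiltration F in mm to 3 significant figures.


F = 13.1 * 54^0.628 = 160 mm
Therefore the cumulative infiltration F = 160 mm.


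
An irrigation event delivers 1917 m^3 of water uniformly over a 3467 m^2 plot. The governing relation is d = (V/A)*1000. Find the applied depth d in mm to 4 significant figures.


d = (1917 / 3467) * 1000 = 552.9 mm
Therefore the applied depth d = 552.9 mm.


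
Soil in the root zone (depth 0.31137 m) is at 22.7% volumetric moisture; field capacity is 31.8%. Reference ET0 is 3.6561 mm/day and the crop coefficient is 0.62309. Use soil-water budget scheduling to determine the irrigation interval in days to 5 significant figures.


Approach: apply soil-water budget scheduling, SMD = (FC-theta)/100*depth*1000; ETc = ET0*Kc; interval = SMD/ETc.
Step 1 — soil moisture deficit:
  SMD = (31.8 - 22.7)/100 * 0.31137 * 1000 = 28.33467 mm
Step 2 — daily crop ET (ETc = ET0*Kc):
  ETc = 3.6561 * 0.62309 = 2.278079 mm/day
Step 3 — irrigation interval (SMD/ETc):
  interval = 28.33467 / 2.278079 = 12.438 days
Therefore the irrigation interval = 12.438 days.


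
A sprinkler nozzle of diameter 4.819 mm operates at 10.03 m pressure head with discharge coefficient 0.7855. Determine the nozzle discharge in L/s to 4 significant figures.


Approach: apply the orifice equation, Q = Cd*A*sqrt(2*g*h), A = pi*(d/2)^2.
A = pi*(4.819e-3/2)^2 = 1.82391e-05 m^2
Q = 0.7855 * 1.82391e-05 * sqrt(2*9.81*10.03) * 1000 = 0.2010 L/s
Therefore the nozzle discharge = 0.2010 L/s.


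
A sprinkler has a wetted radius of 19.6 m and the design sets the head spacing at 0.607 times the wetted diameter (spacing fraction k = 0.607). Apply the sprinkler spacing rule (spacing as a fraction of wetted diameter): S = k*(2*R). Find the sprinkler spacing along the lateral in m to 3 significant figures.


S = 0.607 * (2 * 19.6) = 23.8 m
Therefore the sprinkler spacing along the lateral = 23.8 m.


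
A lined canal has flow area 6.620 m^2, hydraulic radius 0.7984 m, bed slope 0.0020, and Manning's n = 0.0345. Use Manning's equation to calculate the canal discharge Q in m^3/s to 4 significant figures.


Approach: apply Manning's equation, Q = (1/n)*A*R^(2/3)*S^(1/2).
Q = (1/0.0345) * 6.620 * 0.7984^(2/3) * 0.0020^(1/2) = 7.385 m^3/s
Therefore the canal discharge Q = 7.385 m^3/s.


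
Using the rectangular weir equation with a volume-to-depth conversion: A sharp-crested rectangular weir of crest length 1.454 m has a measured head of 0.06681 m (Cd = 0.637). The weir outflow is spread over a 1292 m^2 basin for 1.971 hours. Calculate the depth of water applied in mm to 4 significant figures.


Approach: apply the rectangular weir equation with a volume-to-depth conversion, Q = (2/3)*Cd*L*sqrt(2g)*H^1.5; d = Q*t/A * 1000.
Step 1 — weir discharge:
  Q = (2/3)*0.637*1.454*sqrt(2*9.81)*0.06681^1.5 = 0.0472307 m^3/s
Step 2 — volume: V = 0.0472307 * 1.971*3600 = 335.130 m^3
Step 3 — depth: d = V/A * 1000 = 335.130/1292 * 1000 = 259.4 mm
Therefore the depth of water applied = 259.4 mm.


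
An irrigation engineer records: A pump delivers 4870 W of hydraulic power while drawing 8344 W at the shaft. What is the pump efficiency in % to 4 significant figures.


Approach: apply the efficiency ratio, eta = (P_out/P_in)*100.
eta = (4870 / 8344) * 100 = 58.37 %
Therefore the pump efficiency = 58.37 %.


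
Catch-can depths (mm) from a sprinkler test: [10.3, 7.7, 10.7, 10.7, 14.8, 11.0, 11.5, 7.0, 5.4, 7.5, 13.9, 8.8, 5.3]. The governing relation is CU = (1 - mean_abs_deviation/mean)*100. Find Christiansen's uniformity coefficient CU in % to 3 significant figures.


mean = 9.5846 mm
mean |d_i - mean| = 2.4320 mm
CU = (1 - 2.4320/9.5846)*100 = 74.6 %
Therefore Christiansen's uniformity coefficient CU = 74.6 %.


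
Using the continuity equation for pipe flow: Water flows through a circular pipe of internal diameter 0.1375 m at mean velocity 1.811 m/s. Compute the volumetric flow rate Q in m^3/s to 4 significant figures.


Approach: apply the continuity equation for pipe flow, Q = A * v with A = pi*(D/2)^2.
A = pi*(0.1375/2)^2 = 0.0148489 m^2
Q = 0.0148489 * 1.811 = 0.02689 m^3/s
Therefore the volumetric flow rate Q = 0.02689 m^3/s.


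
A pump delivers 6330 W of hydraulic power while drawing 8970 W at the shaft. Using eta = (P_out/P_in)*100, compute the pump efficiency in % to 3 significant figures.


eta = (6330 / 8970) * 100 = 70.6 %
Therefore the pump efficiency = 70.6 %.


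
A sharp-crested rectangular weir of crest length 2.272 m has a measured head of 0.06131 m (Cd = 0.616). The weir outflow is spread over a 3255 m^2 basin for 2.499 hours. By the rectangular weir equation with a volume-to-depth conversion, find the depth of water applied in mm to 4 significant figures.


Approach: apply the rectangular weir equation with a volume-to-depth conversion, Q = (2/3)*Cd*L*sqrt(2g)*H^1.5; d = Q*t/A * 1000.
Step 1 — weir discharge:
  Q = (2/3)*0.616*2.272*sqrt(2*9.81)*0.06131^1.5 = 0.0627400 m^3/s
Step 2 — volume: V = 0.0627400 * 2.499*3600 = 564.434 m^3
Step 3 — depth: d = V/A * 1000 = 564.434/3255 * 1000 = 173.4 mm
Therefore the depth of water applied = 173.4 mm.


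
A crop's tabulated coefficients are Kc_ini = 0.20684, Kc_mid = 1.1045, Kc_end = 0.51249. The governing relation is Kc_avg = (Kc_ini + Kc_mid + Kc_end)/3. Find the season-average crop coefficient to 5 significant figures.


Kc_avg = (0.20684 + 1.1045 + 0.51249)/3 = 0.60794
Therefore the season-average crop coefficient = 0.60794.


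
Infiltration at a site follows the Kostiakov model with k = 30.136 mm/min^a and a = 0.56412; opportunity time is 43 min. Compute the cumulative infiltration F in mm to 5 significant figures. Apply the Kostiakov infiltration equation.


Approach: apply the Kostiakov infiltration equation, F = k*t^a.
F = 30.136 * 43^0.56412 = 251.51 mm
Therefore the cumulative infiltration F = 251.51 mm.


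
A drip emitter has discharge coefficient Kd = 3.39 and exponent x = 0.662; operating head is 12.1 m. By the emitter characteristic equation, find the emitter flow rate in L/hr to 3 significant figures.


Approach: apply the emitter characteristic equation, q = Kd * h^x.
q = 3.39 * 12.1^0.662 = 17.7 L/hr
Therefore the emitter flow rate = 17.7 L/hr.
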